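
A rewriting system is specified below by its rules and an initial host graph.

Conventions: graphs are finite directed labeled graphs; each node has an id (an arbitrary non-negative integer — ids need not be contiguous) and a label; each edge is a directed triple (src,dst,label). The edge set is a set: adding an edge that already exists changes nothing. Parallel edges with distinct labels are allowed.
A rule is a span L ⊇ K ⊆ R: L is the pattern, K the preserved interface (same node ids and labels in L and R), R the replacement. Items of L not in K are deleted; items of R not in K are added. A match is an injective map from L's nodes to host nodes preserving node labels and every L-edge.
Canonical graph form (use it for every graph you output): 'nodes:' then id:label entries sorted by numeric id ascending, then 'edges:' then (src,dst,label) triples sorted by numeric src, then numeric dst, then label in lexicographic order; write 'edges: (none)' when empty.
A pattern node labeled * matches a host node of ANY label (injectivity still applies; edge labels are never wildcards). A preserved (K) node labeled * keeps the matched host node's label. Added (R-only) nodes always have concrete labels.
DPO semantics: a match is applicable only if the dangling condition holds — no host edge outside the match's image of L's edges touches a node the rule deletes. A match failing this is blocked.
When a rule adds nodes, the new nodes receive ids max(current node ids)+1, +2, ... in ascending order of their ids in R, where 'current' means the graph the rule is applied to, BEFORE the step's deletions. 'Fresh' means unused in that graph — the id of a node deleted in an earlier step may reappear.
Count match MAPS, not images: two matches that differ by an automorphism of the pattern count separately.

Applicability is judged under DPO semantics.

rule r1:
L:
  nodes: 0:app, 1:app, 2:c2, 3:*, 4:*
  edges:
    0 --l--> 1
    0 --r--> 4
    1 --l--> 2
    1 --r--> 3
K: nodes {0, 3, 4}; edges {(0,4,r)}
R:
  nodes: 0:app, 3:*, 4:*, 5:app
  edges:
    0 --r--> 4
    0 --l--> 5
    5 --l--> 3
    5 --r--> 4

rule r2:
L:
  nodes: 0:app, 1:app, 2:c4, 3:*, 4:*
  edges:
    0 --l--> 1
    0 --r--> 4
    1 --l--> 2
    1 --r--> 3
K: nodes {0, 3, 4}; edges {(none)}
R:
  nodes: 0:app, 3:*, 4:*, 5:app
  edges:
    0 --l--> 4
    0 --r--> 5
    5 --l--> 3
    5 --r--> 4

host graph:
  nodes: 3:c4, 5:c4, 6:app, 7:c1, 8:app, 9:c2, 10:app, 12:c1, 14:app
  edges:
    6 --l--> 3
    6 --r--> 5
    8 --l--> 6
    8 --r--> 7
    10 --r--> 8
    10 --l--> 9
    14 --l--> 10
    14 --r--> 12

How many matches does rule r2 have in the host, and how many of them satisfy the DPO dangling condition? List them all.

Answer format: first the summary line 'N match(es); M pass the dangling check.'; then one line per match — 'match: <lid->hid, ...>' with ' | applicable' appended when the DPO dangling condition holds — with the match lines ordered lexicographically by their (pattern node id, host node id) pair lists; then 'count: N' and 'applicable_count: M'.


1 match(es); 1 pass the dangling check.
match: 0->8, 1->6, 2->3, 3->5, 4->7 | applicable
count: 1
applicable_count: 1


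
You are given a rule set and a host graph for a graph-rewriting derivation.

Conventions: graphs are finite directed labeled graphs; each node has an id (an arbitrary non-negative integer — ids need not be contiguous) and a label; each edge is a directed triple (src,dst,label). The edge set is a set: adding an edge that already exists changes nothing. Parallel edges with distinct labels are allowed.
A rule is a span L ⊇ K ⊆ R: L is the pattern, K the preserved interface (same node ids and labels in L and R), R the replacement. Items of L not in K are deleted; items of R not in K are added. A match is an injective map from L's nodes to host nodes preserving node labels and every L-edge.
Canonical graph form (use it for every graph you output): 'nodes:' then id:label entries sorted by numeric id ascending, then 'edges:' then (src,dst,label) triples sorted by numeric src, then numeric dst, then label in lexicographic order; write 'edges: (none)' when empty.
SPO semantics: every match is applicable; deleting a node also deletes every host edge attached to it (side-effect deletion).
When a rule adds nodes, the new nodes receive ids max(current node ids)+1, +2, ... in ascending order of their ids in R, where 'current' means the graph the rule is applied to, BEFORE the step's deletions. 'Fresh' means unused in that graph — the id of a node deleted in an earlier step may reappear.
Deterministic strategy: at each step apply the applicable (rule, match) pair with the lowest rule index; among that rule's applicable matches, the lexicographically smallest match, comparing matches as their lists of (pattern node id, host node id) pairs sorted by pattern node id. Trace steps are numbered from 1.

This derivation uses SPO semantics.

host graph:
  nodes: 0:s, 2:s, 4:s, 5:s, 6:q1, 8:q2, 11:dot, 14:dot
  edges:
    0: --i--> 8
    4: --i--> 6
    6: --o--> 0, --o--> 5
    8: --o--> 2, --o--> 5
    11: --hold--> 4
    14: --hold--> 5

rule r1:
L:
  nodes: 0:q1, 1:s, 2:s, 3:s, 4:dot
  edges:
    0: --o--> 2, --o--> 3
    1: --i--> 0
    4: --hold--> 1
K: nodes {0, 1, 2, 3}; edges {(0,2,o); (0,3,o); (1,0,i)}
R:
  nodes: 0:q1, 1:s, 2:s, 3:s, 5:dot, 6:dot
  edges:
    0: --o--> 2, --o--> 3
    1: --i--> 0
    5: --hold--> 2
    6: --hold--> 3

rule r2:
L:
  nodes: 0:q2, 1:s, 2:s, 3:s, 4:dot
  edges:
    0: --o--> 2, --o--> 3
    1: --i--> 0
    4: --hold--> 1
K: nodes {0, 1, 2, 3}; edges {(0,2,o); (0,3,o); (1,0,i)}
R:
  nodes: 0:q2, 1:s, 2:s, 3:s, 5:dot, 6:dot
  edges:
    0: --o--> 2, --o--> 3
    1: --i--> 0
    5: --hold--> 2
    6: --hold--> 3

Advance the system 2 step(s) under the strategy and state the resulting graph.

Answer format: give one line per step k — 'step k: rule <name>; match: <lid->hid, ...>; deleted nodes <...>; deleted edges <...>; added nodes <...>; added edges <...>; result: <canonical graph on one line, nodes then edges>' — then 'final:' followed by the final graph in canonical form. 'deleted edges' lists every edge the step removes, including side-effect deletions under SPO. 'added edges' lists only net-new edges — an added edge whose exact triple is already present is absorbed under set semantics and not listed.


step 1: rule r1; match: 0->6, 1->4, 2->0, 3->5, 4->11; deleted nodes 11; deleted edges (11,4,hold); added nodes 15, 16; added edges (15,0,hold); (16,5,hold); result: nodes: 0:s, 2:s, 4:s, 5:s, 6:q1, 8:q2, 14:dot, 15:dot, 16:dot edges: (0,8,i); (4,6,i); (6,0,o); (6,5,o); (8,2,o); (8,5,o); (14,5,hold); (15,0,hold); (16,5,hold)
step 2: rule r2; match: 0->8, 1->0, 2->2, 3->5, 4->15; deleted nodes 15; deleted edges (15,0,hold); added nodes 17, 18; added edges (17,2,hold); (18,5,hold); result: nodes: 0:s, 2:s, 4:s, 5:s, 6:q1, 8:q2, 14:dot, 16:dot, 17:dot, 18:dot edges: (0,8,i); (4,6,i); (6,0,o); (6,5,o); (8,2,o); (8,5,o); (14,5,hold); (16,5,hold); (17,2,hold); (18,5,hold)
final:
nodes: 0:s, 2:s, 4:s, 5:s, 6:q1, 8:q2, 14:dot, 16:dot, 17:dot, 18:dot
edges: (0,8,i); (4,6,i); (6,0,o); (6,5,o); (8,2,o); (8,5,o); (14,5,hold); (16,5,hold); (17,2,hold); (18,5,hold)


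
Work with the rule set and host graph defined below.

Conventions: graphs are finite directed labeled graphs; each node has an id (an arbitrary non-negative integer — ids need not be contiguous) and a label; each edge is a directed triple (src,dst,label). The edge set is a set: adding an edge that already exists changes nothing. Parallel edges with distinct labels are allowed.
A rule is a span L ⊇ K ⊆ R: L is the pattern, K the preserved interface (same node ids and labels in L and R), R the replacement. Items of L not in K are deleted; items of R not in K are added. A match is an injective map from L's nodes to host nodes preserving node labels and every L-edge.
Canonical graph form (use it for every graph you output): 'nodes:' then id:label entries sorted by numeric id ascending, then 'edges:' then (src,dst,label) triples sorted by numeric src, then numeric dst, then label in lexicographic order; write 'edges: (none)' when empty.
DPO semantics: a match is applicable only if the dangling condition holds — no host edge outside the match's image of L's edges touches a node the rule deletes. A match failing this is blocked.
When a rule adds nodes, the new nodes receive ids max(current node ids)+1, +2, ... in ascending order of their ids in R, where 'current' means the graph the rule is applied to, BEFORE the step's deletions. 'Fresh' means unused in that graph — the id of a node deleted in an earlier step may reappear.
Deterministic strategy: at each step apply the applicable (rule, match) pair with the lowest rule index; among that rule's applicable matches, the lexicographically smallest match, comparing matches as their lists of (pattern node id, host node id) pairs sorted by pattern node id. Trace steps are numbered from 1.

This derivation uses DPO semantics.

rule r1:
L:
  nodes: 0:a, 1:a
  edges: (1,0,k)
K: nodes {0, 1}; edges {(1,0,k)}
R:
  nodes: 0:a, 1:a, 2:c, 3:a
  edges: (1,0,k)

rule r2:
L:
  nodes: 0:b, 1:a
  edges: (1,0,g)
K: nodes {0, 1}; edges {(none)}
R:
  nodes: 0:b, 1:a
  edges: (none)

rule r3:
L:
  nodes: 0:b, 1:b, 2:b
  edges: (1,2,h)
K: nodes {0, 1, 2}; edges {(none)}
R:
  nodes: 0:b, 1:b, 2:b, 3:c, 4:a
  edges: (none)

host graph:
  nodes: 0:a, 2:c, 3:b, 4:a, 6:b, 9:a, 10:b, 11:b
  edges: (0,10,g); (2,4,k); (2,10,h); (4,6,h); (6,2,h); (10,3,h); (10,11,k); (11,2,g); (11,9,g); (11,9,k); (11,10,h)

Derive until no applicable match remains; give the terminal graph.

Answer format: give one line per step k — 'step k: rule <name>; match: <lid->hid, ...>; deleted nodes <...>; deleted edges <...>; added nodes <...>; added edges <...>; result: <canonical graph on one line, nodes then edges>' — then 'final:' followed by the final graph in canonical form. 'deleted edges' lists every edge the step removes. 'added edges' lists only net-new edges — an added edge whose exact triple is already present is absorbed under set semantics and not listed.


step 1: rule r2; match: 0->10, 1->0; deleted nodes (none); deleted edges (0,10,g); added nodes (none); added edges (none); result: nodes: 0:a, 2:c, 3:b, 4:a, 6:b, 9:a, 10:b, 11:b edges: (2,4,k); (2,10,h); (4,6,h); (6,2,h); (10,3,h); (10,11,k); (11,2,g); (11,9,g); (11,9,k); (11,10,h)
step 2: rule r3; match: 0->3, 1->11, 2->10; deleted nodes (none); deleted edges (11,10,h); added nodes 12, 13; added edges (none); result: nodes: 0:a, 2:c, 3:b, 4:a, 6:b, 9:a, 10:b, 11:b, 12:c, 13:a edges: (2,4,k); (2,10,h); (4,6,h); (6,2,h); (10,3,h); (10,11,k); (11,2,g); (11,9,g); (11,9,k)
step 3: rule r3; match: 0->6, 1->10, 2->3; deleted nodes (none); deleted edges (10,3,h); added nodes 14, 15; added edges (none); result: nodes: 0:a, 2:c, 3:b, 4:a, 6:b, 9:a, 10:b, 11:b, 12:c, 13:a, 14:c, 15:a edges: (2,4,k); (2,10,h); (4,6,h); (6,2,h); (10,11,k); (11,2,g); (11,9,g); (11,9,k)
final:
nodes: 0:a, 2:c, 3:b, 4:a, 6:b, 9:a, 10:b, 11:b, 12:c, 13:a, 14:c, 15:a
edges: (2,4,k); (2,10,h); (4,6,h); (6,2,h); (10,11,k); (11,2,g); (11,9,g); (11,9,k)


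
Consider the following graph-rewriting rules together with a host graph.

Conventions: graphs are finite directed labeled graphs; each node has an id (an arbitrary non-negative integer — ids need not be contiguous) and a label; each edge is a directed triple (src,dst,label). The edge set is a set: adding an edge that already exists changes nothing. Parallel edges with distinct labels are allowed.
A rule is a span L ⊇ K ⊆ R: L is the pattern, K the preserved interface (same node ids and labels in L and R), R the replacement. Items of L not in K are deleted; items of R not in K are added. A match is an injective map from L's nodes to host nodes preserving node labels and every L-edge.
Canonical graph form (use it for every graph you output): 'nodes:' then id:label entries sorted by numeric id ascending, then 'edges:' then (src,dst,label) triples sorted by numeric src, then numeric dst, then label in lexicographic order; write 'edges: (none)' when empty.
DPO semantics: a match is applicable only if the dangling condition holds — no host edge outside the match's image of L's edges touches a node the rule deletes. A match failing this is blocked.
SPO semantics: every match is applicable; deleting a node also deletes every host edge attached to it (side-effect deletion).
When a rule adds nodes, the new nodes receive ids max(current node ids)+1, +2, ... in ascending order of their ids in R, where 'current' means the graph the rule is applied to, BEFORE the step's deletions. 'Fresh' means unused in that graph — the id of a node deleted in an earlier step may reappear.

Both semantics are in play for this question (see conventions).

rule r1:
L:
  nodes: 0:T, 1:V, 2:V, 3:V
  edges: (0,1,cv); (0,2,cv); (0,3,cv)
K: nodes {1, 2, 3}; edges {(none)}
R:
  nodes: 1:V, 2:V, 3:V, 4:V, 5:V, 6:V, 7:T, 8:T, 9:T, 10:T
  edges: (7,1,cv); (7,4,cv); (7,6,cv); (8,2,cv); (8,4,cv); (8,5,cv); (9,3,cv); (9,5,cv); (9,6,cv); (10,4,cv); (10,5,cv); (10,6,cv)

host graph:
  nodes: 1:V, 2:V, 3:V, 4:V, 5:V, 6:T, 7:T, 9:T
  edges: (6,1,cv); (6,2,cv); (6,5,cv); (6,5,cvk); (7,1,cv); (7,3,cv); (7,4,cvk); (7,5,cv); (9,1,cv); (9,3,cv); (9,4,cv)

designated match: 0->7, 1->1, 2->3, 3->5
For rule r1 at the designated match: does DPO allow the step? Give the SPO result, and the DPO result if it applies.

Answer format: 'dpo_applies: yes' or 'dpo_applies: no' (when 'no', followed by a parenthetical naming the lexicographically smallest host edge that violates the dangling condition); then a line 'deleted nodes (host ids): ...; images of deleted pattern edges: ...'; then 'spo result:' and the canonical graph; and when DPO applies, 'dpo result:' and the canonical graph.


dpo_applies: no
(the rule deletes node 7, which keeps host edge (7,4,cvk) outside the match image — the dangling condition fails, DPO blocks; SPO proceeds and side-deletes such edges)
deleted nodes (host ids): 7; images of deleted pattern edges: (7,1,cv); (7,3,cv); (7,5,cv)
spo result:
nodes: 1:V, 2:V, 3:V, 4:V, 5:V, 6:T, 9:T, 10:V, 11:V, 12:V, 13:T, 14:T, 15:T, 16:T
edges: (6,1,cv); (6,2,cv); (6,5,cv); (6,5,cvk); (9,1,cv); (9,3,cv); (9,4,cv); (13,1,cv); (13,10,cv); (13,12,cv); (14,3,cv); (14,10,cv); (14,11,cv); (15,5,cv); (15,11,cv); (15,12,cv); (16,10,cv); (16,11,cv); (16,12,cv)


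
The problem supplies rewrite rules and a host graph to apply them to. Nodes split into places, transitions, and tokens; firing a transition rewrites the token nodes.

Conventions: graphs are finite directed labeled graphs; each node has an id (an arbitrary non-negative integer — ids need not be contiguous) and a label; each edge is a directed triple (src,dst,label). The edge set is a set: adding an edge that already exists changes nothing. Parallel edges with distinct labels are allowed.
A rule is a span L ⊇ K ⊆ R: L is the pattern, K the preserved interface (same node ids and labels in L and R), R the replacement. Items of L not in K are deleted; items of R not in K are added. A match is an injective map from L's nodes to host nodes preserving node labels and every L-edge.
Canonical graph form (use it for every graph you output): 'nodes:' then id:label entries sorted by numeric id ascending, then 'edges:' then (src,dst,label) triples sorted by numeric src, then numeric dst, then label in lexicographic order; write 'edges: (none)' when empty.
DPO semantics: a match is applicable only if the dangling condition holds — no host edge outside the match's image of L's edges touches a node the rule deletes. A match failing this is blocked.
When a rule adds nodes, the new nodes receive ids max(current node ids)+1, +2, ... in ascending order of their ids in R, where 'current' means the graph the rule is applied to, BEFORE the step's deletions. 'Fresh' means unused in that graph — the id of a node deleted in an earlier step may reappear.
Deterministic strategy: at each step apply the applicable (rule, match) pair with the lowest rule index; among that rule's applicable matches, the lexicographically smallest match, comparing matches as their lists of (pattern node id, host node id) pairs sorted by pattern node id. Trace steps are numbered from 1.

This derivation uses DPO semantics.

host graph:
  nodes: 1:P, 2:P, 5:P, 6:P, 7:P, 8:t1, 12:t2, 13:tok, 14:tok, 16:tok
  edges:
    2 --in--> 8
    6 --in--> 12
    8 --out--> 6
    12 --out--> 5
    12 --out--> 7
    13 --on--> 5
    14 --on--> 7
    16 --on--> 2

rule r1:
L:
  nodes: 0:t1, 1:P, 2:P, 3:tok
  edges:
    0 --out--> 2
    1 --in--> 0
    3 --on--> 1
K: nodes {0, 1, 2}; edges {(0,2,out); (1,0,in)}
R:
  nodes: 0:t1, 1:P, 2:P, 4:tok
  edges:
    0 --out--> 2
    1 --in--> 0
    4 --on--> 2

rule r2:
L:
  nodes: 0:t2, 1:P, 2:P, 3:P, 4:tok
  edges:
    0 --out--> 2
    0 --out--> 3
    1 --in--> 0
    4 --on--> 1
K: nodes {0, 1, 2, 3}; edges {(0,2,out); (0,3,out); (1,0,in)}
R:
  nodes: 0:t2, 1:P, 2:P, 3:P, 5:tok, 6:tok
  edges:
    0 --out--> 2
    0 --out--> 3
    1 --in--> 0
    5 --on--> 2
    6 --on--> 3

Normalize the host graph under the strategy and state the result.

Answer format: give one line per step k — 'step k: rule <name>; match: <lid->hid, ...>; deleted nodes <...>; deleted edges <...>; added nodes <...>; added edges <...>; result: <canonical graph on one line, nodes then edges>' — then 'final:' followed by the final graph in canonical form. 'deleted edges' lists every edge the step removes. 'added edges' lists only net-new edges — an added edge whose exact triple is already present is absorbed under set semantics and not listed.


step 1: rule r1; match: 0->8, 1->2, 2->6, 3->16; deleted nodes 16; deleted edges (16,2,on); added nodes 17; added edges (17,6,on); result: nodes: 1:P, 2:P, 5:P, 6:P, 7:P, 8:t1, 12:t2, 13:tok, 14:tok, 17:tok edges: (2,8,in); (6,12,in); (8,6,out); (12,5,out); (12,7,out); (13,5,on); (14,7,on); (17,6,on)
step 2: rule r2; match: 0->12, 1->6, 2->5, 3->7, 4->17; deleted nodes 17; deleted edges (17,6,on); added nodes 18, 19; added edges (18,5,on); (19,7,on); result: nodes: 1:P, 2:P, 5:P, 6:P, 7:P, 8:t1, 12:t2, 13:tok, 14:tok, 18:tok, 19:tok edges: (2,8,in); (6,12,in); (8,6,out); (12,5,out); (12,7,out); (13,5,on); (14,7,on); (18,5,on); (19,7,on)
final:
nodes: 1:P, 2:P, 5:P, 6:P, 7:P, 8:t1, 12:t2, 13:tok, 14:tok, 18:tok, 19:tok
edges: (2,8,in); (6,12,in); (8,6,out); (12,5,out); (12,7,out); (13,5,on); (14,7,on); (18,5,on); (19,7,on)


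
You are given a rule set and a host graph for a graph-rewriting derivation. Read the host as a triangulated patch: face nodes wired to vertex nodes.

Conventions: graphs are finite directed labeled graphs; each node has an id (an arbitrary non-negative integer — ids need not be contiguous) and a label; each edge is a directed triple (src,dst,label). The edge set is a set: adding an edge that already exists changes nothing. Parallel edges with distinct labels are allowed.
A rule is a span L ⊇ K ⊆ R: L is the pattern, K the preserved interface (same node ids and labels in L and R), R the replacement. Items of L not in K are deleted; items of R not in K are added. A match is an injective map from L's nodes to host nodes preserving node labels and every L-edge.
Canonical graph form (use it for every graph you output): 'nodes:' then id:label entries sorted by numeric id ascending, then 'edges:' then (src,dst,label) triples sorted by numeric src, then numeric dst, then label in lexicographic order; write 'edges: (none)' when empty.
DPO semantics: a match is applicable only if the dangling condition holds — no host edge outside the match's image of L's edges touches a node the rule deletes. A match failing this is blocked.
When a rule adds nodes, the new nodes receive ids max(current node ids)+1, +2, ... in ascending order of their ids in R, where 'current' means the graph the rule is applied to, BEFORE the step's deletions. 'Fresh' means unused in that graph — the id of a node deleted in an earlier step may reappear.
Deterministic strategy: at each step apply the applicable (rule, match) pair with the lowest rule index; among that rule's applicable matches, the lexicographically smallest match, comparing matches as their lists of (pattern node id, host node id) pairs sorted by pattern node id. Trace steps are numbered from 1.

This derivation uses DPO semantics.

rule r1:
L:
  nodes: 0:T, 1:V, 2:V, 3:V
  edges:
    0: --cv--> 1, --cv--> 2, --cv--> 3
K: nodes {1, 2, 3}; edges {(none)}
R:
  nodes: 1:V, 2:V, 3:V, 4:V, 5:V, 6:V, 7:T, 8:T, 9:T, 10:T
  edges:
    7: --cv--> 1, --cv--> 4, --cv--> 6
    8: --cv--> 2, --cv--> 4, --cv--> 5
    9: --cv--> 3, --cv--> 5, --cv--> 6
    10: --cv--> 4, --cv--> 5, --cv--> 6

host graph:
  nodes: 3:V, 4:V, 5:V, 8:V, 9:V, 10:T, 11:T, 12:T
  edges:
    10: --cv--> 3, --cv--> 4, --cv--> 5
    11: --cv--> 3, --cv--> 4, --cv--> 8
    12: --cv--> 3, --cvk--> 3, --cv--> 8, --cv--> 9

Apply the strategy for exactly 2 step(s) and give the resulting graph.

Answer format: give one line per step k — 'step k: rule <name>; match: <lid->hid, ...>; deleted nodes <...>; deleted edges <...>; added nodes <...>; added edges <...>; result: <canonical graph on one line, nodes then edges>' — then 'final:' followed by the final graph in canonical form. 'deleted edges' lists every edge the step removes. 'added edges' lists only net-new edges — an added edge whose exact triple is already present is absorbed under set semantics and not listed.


step 1: rule r1; match: 0->10, 1->3, 2->4, 3->5; deleted nodes 10; deleted edges (10,3,cv); (10,4,cv); (10,5,cv); added nodes 13, 14, 15, 16, 17, 18, 19; added edges (16,3,cv); (16,13,cv); (16,15,cv); (17,4,cv); (17,13,cv); (17,14,cv); (18,5,cv); (18,14,cv); (18,15,cv); (19,13,cv); (19,14,cv); (19,15,cv); result: nodes: 3:V, 4:V, 5:V, 8:V, 9:V, 11:T, 12:T, 13:V, 14:V, 15:V, 16:T, 17:T, 18:T, 19:T edges: (11,3,cv); (11,4,cv); (11,8,cv); (12,3,cv); (12,3,cvk); (12,8,cv); (12,9,cv); (16,3,cv); (16,13,cv); (16,15,cv); (17,4,cv); (17,13,cv); (17,14,cv); (18,5,cv); (18,14,cv); (18,15,cv); (19,13,cv); (19,14,cv); (19,15,cv)
step 2: rule r1; match: 0->11, 1->3, 2->4, 3->8; deleted nodes 11; deleted edges (11,3,cv); (11,4,cv); (11,8,cv); added nodes 20, 21, 22, 23, 24, 25, 26; added edges (23,3,cv); (23,20,cv); (23,22,cv); (24,4,cv); (24,20,cv); (24,21,cv); (25,8,cv); (25,21,cv); (25,22,cv); (26,20,cv); (26,21,cv); (26,22,cv); result: nodes: 3:V, 4:V, 5:V, 8:V, 9:V, 12:T, 13:V, 14:V, 15:V, 16:T, 17:T, 18:T, 19:T, 20:V, 21:V, 22:V, 23:T, 24:T, 25:T, 26:T edges: (12,3,cv); (12,3,cvk); (12,8,cv); (12,9,cv); (16,3,cv); (16,13,cv); (16,15,cv); (17,4,cv); (17,13,cv); (17,14,cv); (18,5,cv); (18,14,cv); (18,15,cv); (19,13,cv); (19,14,cv); (19,15,cv); (23,3,cv); (23,20,cv); (23,22,cv); (24,4,cv); (24,20,cv); (24,21,cv); (25,8,cv); (25,21,cv); (25,22,cv); (26,20,cv); (26,21,cv); (26,22,cv)
final:
nodes: 3:V, 4:V, 5:V, 8:V, 9:V, 12:T, 13:V, 14:V, 15:V, 16:T, 17:T, 18:T, 19:T, 20:V, 21:V, 22:V, 23:T, 24:T, 25:T, 26:T
edges: (12,3,cv); (12,3,cvk); (12,8,cv); (12,9,cv); (16,3,cv); (16,13,cv); (16,15,cv); (17,4,cv); (17,13,cv); (17,14,cv); (18,5,cv); (18,14,cv); (18,15,cv); (19,13,cv); (19,14,cv); (19,15,cv); (23,3,cv); (23,20,cv); (23,22,cv); (24,4,cv); (24,20,cv); (24,21,cv); (25,8,cv); (25,21,cv); (25,22,cv); (26,20,cv); (26,21,cv); (26,22,cv)


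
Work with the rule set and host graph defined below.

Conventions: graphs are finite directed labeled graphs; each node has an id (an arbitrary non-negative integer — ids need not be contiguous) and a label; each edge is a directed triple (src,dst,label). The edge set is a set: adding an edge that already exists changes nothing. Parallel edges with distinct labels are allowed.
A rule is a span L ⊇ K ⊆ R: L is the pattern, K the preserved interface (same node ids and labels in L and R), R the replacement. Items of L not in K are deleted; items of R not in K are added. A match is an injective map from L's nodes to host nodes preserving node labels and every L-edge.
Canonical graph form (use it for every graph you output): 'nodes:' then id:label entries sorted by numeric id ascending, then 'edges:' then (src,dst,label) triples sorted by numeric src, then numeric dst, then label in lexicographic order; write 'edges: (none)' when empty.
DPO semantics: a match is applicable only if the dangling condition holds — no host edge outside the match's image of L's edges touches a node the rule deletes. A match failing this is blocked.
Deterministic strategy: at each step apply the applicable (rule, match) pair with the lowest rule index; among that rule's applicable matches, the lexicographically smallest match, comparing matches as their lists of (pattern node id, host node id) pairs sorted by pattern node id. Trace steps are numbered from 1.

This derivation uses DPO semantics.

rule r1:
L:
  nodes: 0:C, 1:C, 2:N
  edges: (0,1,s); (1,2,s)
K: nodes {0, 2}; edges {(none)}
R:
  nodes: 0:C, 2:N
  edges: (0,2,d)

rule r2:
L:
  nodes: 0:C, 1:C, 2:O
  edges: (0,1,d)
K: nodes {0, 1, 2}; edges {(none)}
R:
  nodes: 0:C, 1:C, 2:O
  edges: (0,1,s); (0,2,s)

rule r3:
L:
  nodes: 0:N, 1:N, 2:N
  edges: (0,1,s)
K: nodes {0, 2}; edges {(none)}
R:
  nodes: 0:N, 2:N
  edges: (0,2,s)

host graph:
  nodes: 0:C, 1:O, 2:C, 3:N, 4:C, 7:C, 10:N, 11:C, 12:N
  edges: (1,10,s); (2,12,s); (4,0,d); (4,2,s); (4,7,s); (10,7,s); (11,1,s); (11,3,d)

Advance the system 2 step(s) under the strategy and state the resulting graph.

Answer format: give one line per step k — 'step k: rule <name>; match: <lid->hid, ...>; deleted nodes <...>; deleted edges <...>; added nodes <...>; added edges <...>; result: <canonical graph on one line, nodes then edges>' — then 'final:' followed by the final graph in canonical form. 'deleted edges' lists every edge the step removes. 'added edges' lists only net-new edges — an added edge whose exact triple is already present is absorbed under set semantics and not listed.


step 1: rule r1; match: 0->4, 1->2, 2->12; deleted nodes 2; deleted edges (2,12,s); (4,2,s); added nodes (none); added edges (4,12,d); result: nodes: 0:C, 1:O, 3:N, 4:C, 7:C, 10:N, 11:C, 12:N edges: (1,10,s); (4,0,d); (4,7,s); (4,12,d); (10,7,s); (11,1,s); (11,3,d)
step 2: rule r2; match: 0->4, 1->0, 2->1; deleted nodes (none); deleted edges (4,0,d); added nodes (none); added edges (4,0,s); (4,1,s); result: nodes: 0:C, 1:O, 3:N, 4:C, 7:C, 10:N, 11:C, 12:N edges: (1,10,s); (4,0,s); (4,1,s); (4,7,s); (4,12,d); (10,7,s); (11,1,s); (11,3,d)
final:
nodes: 0:C, 1:O, 3:N, 4:C, 7:C, 10:N, 11:C, 12:N
edges: (1,10,s); (4,0,s); (4,1,s); (4,7,s); (4,12,d); (10,7,s); (11,1,s); (11,3,d)


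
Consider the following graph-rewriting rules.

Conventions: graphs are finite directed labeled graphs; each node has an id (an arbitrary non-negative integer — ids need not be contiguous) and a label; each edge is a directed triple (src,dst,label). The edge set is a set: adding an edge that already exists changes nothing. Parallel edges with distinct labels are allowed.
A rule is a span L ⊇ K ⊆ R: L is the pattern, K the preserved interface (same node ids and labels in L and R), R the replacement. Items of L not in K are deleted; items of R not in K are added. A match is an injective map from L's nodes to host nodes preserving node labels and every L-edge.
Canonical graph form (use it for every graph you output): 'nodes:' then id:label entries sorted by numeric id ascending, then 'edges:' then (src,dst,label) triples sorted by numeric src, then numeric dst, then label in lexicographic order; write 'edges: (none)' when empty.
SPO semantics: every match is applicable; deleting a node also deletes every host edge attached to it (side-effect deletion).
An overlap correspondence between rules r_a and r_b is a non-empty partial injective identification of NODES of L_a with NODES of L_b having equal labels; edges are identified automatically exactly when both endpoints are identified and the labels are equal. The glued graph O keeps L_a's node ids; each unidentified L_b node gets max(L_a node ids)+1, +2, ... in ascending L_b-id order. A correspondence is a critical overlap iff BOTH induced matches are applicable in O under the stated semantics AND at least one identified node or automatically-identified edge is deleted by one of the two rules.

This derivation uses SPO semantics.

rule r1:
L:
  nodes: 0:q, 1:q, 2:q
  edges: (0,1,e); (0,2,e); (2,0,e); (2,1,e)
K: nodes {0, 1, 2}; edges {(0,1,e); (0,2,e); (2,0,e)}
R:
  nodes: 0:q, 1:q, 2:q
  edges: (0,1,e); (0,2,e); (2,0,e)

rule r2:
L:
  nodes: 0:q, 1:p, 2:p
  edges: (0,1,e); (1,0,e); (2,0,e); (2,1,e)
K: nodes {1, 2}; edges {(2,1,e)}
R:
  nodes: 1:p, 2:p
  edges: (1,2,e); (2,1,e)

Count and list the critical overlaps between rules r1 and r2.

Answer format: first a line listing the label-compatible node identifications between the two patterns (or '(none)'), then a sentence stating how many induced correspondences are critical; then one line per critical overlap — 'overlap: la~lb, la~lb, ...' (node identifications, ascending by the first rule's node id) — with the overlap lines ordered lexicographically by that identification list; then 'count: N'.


label-compatible node identifications between L(r1) and L(r2): 0~0, 1~0, 2~0
3 of the induced correspondences are critical overlaps of r1 and r2.
overlap: 0~0
overlap: 1~0
overlap: 2~0
count: 3


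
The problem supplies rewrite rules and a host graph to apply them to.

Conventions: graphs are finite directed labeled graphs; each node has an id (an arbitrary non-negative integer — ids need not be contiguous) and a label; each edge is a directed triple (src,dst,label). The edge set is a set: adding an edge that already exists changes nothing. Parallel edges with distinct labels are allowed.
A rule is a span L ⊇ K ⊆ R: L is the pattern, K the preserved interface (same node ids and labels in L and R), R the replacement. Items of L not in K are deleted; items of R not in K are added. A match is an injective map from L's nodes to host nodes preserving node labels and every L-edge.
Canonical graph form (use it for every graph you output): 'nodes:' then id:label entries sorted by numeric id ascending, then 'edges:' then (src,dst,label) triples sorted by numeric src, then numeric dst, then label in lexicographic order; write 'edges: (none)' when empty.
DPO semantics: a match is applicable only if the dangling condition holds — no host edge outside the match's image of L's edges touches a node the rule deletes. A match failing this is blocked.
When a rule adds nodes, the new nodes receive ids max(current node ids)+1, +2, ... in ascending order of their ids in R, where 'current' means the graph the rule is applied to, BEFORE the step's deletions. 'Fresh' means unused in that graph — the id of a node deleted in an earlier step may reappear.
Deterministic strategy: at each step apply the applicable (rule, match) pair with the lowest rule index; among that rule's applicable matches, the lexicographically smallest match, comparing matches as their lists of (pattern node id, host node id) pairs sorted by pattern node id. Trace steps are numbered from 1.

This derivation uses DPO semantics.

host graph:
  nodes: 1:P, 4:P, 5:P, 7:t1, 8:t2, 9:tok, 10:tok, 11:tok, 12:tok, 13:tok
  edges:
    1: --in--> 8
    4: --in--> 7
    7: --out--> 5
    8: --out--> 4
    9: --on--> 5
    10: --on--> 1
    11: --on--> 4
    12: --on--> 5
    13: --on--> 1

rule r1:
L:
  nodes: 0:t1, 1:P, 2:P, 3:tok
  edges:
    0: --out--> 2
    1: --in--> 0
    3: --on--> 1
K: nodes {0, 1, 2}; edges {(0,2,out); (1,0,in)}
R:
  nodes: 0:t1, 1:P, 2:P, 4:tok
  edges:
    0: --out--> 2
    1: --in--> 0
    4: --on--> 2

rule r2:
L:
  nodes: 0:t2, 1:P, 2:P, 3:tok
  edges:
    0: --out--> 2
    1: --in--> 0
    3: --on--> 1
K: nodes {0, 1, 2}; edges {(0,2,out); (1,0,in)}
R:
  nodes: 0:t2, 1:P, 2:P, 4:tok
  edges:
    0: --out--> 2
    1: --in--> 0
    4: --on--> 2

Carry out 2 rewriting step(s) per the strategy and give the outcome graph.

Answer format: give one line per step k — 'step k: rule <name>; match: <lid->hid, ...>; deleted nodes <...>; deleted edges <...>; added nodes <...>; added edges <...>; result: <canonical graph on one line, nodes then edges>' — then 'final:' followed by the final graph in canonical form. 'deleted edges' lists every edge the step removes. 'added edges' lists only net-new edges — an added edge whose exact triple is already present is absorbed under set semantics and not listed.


step 1: rule r1; match: 0->7, 1->4, 2->5, 3->11; deleted nodes 11; deleted edges (11,4,on); added nodes 14; added edges (14,5,on); result: nodes: 1:P, 4:P, 5:P, 7:t1, 8:t2, 9:tok, 10:tok, 12:tok, 13:tok, 14:tok edges: (1,8,in); (4,7,in); (7,5,out); (8,4,out); (9,5,on); (10,1,on); (12,5,on); (13,1,on); (14,5,on)
step 2: rule r2; match: 0->8, 1->1, 2->4, 3->10; deleted nodes 10; deleted edges (10,1,on); added nodes 15; added edges (15,4,on); result: nodes: 1:P, 4:P, 5:P, 7:t1, 8:t2, 9:tok, 12:tok, 13:tok, 14:tok, 15:tok edges: (1,8,in); (4,7,in); (7,5,out); (8,4,out); (9,5,on); (12,5,on); (13,1,on); (14,5,on); (15,4,on)
final:
nodes: 1:P, 4:P, 5:P, 7:t1, 8:t2, 9:tok, 12:tok, 13:tok, 14:tok, 15:tok
edges: (1,8,in); (4,7,in); (7,5,out); (8,4,out); (9,5,on); (12,5,on); (13,1,on); (14,5,on); (15,4,on)


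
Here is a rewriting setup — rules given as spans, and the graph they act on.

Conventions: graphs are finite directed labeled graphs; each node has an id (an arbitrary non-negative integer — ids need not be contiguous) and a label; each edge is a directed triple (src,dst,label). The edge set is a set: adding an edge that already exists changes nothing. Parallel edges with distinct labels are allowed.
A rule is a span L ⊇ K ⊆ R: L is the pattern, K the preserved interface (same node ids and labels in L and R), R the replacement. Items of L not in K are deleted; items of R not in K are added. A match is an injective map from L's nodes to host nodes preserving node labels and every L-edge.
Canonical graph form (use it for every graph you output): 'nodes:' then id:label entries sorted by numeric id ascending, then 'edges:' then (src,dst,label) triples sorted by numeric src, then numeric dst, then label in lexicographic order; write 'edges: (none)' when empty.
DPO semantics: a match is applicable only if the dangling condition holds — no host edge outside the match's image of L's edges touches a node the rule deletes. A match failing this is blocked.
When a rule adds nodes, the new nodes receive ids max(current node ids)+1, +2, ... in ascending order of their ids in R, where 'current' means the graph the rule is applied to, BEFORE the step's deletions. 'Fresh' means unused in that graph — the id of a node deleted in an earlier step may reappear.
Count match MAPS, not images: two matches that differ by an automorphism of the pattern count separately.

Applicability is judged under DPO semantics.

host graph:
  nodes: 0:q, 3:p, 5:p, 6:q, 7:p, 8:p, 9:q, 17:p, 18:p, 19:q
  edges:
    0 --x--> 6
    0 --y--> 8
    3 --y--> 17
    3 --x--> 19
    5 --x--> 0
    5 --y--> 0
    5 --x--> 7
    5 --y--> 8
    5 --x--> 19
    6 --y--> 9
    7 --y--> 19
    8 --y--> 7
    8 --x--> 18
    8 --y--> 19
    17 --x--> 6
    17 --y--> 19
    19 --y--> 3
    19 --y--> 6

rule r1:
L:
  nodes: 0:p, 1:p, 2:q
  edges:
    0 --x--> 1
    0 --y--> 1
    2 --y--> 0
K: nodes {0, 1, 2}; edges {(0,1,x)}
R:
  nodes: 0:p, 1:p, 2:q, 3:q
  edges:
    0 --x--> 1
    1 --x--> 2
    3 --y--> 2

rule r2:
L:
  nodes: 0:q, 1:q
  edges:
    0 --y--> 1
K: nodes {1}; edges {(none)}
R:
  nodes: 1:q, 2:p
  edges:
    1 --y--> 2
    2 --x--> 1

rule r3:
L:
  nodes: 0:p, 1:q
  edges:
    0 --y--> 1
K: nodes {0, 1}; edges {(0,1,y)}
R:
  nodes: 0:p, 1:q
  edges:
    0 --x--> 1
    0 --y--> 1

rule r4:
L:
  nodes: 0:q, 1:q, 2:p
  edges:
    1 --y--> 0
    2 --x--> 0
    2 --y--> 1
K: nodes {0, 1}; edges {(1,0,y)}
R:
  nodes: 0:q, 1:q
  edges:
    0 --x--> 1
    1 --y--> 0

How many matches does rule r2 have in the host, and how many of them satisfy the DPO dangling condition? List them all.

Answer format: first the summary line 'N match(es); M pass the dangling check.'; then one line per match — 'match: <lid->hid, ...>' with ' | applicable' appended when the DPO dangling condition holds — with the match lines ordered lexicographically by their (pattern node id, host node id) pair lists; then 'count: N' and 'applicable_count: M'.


2 match(es); 0 pass the dangling check.
match: 0->6, 1->9
match: 0->19, 1->6
count: 2
applicable_count: 0


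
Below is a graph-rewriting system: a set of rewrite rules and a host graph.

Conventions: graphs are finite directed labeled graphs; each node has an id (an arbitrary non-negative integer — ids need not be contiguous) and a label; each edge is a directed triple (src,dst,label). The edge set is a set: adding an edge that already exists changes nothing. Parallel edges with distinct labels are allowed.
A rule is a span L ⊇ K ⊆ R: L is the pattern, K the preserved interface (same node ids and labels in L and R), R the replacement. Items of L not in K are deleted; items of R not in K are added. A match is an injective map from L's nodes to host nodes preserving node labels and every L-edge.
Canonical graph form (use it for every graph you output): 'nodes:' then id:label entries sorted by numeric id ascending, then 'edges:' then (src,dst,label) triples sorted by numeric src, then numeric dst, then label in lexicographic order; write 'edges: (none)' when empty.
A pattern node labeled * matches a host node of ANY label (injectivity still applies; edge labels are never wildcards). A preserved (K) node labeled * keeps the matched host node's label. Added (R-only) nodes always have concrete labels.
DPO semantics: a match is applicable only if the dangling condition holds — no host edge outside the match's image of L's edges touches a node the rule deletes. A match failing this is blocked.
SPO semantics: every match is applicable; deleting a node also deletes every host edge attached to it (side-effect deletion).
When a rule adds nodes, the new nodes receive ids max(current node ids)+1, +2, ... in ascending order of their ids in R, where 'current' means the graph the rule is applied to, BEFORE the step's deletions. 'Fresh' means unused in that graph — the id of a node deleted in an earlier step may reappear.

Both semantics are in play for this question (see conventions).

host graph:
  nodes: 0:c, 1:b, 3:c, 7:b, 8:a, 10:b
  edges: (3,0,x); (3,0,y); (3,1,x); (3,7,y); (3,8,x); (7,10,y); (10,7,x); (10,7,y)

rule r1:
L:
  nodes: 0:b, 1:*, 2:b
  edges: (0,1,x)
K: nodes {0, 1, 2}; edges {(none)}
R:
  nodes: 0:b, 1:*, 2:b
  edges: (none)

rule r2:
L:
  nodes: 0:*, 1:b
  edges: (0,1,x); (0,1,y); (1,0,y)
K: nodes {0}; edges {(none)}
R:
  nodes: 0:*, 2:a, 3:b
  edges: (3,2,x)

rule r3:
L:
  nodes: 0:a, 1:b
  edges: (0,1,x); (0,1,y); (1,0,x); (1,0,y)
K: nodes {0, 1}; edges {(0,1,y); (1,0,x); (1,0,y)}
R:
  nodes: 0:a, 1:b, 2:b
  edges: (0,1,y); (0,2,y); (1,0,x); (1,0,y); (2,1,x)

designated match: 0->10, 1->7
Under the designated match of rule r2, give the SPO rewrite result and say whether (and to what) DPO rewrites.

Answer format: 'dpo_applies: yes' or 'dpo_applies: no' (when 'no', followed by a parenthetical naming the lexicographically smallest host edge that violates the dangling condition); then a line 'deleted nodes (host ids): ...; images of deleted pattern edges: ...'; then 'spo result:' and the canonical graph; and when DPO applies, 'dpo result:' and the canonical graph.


dpo_applies: no
(the rule deletes node 7, which keeps host edge (3,7,y) outside the match image — the dangling condition fails, DPO blocks; SPO proceeds and side-deletes such edges)
deleted nodes (host ids): 7; images of deleted pattern edges: (7,10,y); (10,7,x); (10,7,y)
spo result:
nodes: 0:c, 1:b, 3:c, 8:a, 10:b, 11:a, 12:b
edges: (3,0,x); (3,0,y); (3,1,x); (3,8,x); (12,11,x)


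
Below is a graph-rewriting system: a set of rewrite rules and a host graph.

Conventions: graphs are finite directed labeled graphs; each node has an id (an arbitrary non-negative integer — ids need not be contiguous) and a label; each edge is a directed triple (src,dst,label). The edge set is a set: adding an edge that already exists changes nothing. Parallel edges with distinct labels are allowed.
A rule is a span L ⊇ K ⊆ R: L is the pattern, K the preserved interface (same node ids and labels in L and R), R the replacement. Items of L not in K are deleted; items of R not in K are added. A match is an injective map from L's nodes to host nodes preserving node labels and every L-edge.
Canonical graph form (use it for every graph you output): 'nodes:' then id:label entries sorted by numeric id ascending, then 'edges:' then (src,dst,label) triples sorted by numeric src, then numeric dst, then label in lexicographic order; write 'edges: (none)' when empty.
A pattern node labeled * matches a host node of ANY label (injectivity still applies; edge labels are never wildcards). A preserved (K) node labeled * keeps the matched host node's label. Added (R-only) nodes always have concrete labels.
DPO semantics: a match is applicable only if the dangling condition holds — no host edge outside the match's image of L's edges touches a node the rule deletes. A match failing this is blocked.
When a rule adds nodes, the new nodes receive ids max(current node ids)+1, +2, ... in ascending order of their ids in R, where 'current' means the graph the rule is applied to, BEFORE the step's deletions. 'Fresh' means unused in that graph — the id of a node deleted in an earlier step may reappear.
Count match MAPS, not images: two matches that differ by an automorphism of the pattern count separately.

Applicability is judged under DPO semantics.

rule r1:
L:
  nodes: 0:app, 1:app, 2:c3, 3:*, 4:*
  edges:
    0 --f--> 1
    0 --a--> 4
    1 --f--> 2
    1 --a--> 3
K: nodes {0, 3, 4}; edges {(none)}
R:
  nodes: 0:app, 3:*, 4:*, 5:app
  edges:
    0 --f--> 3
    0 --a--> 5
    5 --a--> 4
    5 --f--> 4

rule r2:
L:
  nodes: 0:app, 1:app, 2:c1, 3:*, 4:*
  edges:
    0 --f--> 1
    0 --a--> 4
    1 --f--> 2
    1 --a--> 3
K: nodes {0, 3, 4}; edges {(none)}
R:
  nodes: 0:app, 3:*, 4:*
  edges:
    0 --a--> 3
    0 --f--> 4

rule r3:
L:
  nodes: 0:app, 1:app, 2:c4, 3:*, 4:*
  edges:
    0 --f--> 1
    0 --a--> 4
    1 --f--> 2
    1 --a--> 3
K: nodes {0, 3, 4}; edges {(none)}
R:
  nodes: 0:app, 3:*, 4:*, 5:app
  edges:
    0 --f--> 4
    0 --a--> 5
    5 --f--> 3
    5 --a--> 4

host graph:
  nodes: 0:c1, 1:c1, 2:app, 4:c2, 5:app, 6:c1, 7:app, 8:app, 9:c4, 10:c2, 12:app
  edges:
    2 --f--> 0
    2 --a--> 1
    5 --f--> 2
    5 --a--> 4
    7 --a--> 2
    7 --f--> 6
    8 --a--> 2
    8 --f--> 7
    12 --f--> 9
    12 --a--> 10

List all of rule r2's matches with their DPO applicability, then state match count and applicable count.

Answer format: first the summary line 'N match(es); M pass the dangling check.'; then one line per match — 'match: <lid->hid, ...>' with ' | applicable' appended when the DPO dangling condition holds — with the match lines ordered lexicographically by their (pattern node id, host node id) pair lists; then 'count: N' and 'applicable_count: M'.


1 match(es); 0 pass the dangling check.
match: 0->5, 1->2, 2->0, 3->1, 4->4
count: 1
applicable_count: 0
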